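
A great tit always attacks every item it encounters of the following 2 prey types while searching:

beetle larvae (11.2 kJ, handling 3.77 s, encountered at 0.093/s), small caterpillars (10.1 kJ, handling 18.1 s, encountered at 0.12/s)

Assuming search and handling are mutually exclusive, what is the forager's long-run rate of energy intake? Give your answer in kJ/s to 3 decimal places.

0.640 kJ/s

Energy encountered per unit search time: 0.093×11.2 + 0.12×10.1 = 2.254 kJ/s.
Handling time per unit search time: 0.093×3.77 + 0.12×18.1 = 2.523.
Rate = 2.254/(1 + 2.523) = 0.6398 kJ/s.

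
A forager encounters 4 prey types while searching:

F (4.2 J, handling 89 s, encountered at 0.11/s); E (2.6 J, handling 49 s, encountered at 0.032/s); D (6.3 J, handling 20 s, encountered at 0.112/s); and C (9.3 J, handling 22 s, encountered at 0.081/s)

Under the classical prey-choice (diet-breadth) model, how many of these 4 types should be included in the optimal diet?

Rank by E/h (J/s): C 0.423, D 0.315, E 0.0531, F 0.0472. Include each in turn until the next type's E/h falls below the running intake rate.
Rate on top 1: 0.2708. D: 0.315 > 0.2708 → include.
Rate on top 2: 0.2905. E: 0.0531 < 0.2905 → exclude; stop.
Optimal diet: C, D — 2 of 4 types.

2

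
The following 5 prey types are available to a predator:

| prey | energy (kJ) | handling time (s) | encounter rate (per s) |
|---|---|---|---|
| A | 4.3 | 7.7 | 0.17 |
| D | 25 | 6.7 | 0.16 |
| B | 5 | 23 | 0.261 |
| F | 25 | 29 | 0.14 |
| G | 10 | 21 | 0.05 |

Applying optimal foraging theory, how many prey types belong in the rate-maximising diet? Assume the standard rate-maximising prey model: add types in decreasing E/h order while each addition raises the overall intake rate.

1

Profitabilities (E/h, kJ/s): D 3.73, F 0.862, A 0.558, G 0.476, B 0.217. Add prey in this order while the next type's profitability exceeds the intake rate on those already taken.
Rate on top 1: 1.931. F: 0.862 < 1.931 → exclude; stop.
Optimal diet: D — 1 of 5 types.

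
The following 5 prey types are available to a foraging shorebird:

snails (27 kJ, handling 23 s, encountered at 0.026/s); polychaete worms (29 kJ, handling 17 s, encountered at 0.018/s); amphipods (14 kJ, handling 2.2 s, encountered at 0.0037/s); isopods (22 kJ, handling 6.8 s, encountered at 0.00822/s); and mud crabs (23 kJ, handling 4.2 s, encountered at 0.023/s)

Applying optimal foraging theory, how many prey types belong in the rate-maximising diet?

E/h in descending order: amphipods 6.36, mud crabs 5.48, isopods 3.24, polychaete worms 1.71, snails 1.17 kJ/s. The optimal diet is the largest prefix of this list for which every included type satisfies E_i/h_i > R on the types above it.
Rate on top 1: 0.05138. mud crabs: 5.48 > 0.05138 → include.
Rate on top 2: 0.5257. isopods: 3.24 > 0.5257 → include.
Rate on top 3: 0.6562. polychaete worms: 1.71 > 0.6562 → include.
Rate on top 4: 0.8752. snails: 1.17 > 0.8752 → include.
Optimal diet: amphipods, mud crabs, isopods, polychaete worms, snails — 5 of 5 types.

5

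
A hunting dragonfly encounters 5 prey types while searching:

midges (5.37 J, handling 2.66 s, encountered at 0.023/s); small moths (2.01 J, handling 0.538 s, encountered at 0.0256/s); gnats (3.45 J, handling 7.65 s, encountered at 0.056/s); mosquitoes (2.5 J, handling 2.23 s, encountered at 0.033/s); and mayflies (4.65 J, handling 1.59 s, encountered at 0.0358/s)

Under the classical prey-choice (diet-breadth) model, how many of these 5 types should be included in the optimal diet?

Rank by E/h (J/s): small moths 3.74, mayflies 2.92, midges 2.02, mosquitoes 1.12, gnats 0.451. Include each in turn until the next type's E/h falls below the running intake rate.
Rate on top 1: 0.05076. mayflies: 2.92 > 0.05076 → include.
Rate on top 2: 0.2035. midges: 2.02 > 0.2035 → include.
Rate on top 3: 0.3017. mosquitoes: 1.12 > 0.3017 → include.
Rate on top 4: 0.3517. gnats: 0.451 > 0.3517 → include.
Optimal diet: small moths, mayflies, midges, mosquitoes, gnats — 5 of 5 types.

5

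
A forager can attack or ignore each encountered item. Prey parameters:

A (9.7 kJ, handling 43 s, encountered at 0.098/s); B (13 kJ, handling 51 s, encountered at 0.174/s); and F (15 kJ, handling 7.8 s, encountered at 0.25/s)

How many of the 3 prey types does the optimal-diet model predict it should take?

Profitabilities (E/h, kJ/s): F 1.92, B 0.255, A 0.226. Add prey in this order while the next type's profitability exceeds the intake rate on those already taken.
Rate on top 1: 1.271. B: 0.255 < 1.271 → exclude; stop.
Optimal diet: F — 1 of 3 types.

1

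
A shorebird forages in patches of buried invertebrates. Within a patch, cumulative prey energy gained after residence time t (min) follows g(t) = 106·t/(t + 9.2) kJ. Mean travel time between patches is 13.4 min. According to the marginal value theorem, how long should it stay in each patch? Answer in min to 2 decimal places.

11.10 min

Optimal t* satisfies g'(t*) = g(t*)/(T + t*).
g'(t) = 106·9.2/(t + 9.2)². Setting 106·9.2/(t+9.2)² = 106t/[(t+9.2)(13.4+t)] gives 9.2(13.4+t) = t(t+9.2), so t² = 9.2×13.4 = 123.3.
t* = √123.3 = 11.1 min.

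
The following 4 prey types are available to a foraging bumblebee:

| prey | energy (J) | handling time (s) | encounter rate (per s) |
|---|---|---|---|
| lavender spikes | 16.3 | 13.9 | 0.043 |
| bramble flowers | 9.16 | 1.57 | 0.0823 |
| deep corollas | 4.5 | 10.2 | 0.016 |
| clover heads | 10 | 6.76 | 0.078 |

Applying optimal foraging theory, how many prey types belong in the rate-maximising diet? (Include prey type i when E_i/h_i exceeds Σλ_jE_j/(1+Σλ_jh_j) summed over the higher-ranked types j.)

Profitabilities (E/h, J/s): bramble flowers 5.83, clover heads 1.48, lavender spikes 1.17, deep corollas 0.441. Add prey in this order while the next type's profitability exceeds the intake rate on those already taken.
Rate on top 1: 0.6676. clover heads: 1.48 > 0.6676 → include.
Rate on top 2: 0.926. lavender spikes: 1.17 > 0.926 → include.
Rate on top 3: 0.9914. deep corollas: 0.441 < 0.9914 → exclude; stop.
Optimal diet: bramble flowers, clover heads, lavender spikes — 3 of 4 types.

3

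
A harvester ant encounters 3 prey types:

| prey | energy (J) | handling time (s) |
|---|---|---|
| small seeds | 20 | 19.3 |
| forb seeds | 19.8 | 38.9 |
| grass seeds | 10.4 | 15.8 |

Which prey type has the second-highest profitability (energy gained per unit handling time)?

grass seeds

In descending order of E/h:
small seeds: 20/19.3 = 1.04 J/s
grass seeds: 10.4/15.8 = 0.658 J/s
forb seeds: 19.8/38.9 = 0.509 J/s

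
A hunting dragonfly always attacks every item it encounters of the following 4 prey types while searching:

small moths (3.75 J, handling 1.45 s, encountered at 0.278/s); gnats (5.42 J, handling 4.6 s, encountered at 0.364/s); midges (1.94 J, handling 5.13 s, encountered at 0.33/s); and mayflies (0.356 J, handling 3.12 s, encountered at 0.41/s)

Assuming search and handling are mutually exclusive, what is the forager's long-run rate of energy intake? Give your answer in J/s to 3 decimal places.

R = (0.278×3.75 + 0.364×5.42 + 0.33×1.94 + 0.41×0.356) / (1 + 0.278×1.45 + 0.364×4.6 + 0.33×5.13 + 0.41×3.12) = 3.802/6.05 = 0.6284 J/s.

0.628 J/s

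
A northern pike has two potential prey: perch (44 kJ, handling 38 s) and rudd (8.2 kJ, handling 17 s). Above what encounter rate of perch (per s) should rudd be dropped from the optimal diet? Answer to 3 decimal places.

0.019 per s

The zero-one rule: include rudd iff E₂/h₂ > λE₁/(1+λh₁). Equality gives the switch point.
λE₁h₂ = E₂ + λE₂h₁ ⇒ λ = E₂/(E₁h₂ − E₂h₁) = 8.2/(748 − 311.6) = 0.01879 per s.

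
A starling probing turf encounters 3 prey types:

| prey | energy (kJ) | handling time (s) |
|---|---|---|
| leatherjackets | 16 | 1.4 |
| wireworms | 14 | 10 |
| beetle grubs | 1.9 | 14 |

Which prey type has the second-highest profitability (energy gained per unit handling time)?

In descending order of E/h:
leatherjackets: 16/1.4 = 11.4 kJ/s
wireworms: 14/10 = 1.4 kJ/s
beetle grubs: 1.9/14 = 0.136 kJ/s

wireworms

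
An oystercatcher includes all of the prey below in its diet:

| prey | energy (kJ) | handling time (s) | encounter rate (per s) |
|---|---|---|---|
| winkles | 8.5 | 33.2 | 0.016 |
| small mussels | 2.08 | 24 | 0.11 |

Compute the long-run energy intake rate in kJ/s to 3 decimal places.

R = Σλ_iE_i / (1 + Σλ_ih_i)
Numerator: 0.016×8.5 + 0.11×2.08 = 0.3648
Denominator: 1 + 0.016×33.2 + 0.11×24 = 4.171
R = 0.3648/4.171 = 0.08746 kJ/s

0.087 kJ/s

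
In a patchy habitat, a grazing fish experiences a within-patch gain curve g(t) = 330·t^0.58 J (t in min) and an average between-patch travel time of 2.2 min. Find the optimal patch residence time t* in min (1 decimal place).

3.0 min

By the marginal value theorem, leave when the instantaneous gain rate g'(t) equals the habitat-wide average g(t)/(T + t).
g'(t) = 0.58·330·t^-0.42. Setting 0.58·330·t^-0.42 = 330·t^0.58/(2.2+t) gives 0.58(2.2+t) = t, so 0.42·t = 0.58×2.2.
t* = 0.58×2.2/0.42 = 3.038 min.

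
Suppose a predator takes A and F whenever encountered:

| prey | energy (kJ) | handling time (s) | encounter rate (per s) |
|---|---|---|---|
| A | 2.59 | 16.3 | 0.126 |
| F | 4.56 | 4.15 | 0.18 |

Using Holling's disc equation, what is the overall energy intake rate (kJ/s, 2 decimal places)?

0.30 kJ/s

R = (0.126×2.59 + 0.18×4.56) / (1 + 0.126×16.3 + 0.18×4.15) = 1.147/3.801 = 0.3018 kJ/s.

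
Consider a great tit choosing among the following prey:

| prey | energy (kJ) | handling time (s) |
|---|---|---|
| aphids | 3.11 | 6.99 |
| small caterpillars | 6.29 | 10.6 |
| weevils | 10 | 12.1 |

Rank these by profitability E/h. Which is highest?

weevils

Profitability E/h (kJ/s): aphids = 3.11/6.99 = 0.445, small caterpillars = 6.29/10.6 = 0.593, weevils = 10/12.1 = 0.826.
Ranked: weevils > small caterpillars > aphids.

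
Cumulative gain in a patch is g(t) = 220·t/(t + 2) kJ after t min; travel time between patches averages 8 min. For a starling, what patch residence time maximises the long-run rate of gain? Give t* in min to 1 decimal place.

4.0 min

Optimal t* satisfies g'(t*) = g(t*)/(T + t*).
g'(t) = 220·2/(t + 2)². Setting 220·2/(t+2)² = 220t/[(t+2)(8+t)] gives 2(8+t) = t(t+2), so t² = 2×8 = 16.
t* = √16 = 4 min.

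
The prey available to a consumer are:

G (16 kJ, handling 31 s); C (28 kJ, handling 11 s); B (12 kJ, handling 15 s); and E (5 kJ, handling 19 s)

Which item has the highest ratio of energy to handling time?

C

In descending order of E/h:
C: 28/11 = 2.55 kJ/s
B: 12/15 = 0.8 kJ/s
G: 16/31 = 0.516 kJ/s
E: 5/19 = 0.263 kJ/s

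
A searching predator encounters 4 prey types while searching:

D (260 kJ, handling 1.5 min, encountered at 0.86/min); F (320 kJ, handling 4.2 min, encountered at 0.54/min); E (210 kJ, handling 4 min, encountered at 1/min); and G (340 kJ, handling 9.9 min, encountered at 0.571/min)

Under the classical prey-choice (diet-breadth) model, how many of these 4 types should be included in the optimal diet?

1

E/h in descending order: D 173, F 76.2, E 52.5, G 34.3 kJ/min. The optimal diet is the largest prefix of this list for which every included type satisfies E_i/h_i > R on the types above it.
Rate on top 1: 97.64. F: 76.2 < 97.64 → exclude; stop.
Optimal diet: D — 1 of 4 types.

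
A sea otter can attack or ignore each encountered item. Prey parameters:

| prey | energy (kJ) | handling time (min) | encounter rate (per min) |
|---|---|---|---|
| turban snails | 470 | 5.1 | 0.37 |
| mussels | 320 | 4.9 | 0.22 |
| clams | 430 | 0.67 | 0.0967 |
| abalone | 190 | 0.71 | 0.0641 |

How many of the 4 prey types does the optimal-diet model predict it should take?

E/h in descending order: clams 642, abalone 268, turban snails 92.2, mussels 65.3 kJ/min. The optimal diet is the largest prefix of this list for which every included type satisfies E_i/h_i > R on the types above it.
Rate on top 1: 39.05. abalone: 268 > 39.05 → include.
Rate on top 2: 48.42. turban snails: 92.2 > 48.42 → include.
Rate on top 3: 75.96. mussels: 65.3 < 75.96 → exclude; stop.
Optimal diet: clams, abalone, turban snails — 3 of 4 types.

3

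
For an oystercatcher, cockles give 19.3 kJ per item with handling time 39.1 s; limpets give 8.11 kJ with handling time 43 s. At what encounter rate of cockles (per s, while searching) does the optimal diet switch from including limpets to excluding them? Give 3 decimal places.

The zero-one rule: include limpets iff E₂/h₂ > λE₁/(1+λh₁). Equality gives the switch point.
λE₁h₂ = E₂ + λE₂h₁ ⇒ λ = E₂/(E₁h₂ − E₂h₁) = 8.11/(829.9 − 317.1) = 0.01582 per s.

0.016 per s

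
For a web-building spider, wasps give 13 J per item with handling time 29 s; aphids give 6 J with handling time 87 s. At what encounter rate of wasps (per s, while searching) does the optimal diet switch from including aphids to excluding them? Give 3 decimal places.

0.006 per s

At the threshold, the rate on wasps alone equals the profitability of aphids: λ·13/(1 + λ·29) = 6/87 = 0.06897.
Rearranging, λ(13 − 0.06897×29) = 0.06897, so λ = 0.06897/11 = 0.00627 per s.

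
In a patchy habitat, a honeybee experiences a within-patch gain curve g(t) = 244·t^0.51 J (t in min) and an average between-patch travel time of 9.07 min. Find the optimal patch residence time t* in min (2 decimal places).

By the marginal value theorem, leave when the instantaneous gain rate g'(t) equals the habitat-wide average g(t)/(T + t).
g'(t) = 0.51·244·t^-0.49. Setting 0.51·244·t^-0.49 = 244·t^0.51/(9.07+t) gives 0.51(9.07+t) = t, so 0.49·t = 0.51×9.07.
t* = 0.51×9.07/0.49 = 9.44 min.

9.44 min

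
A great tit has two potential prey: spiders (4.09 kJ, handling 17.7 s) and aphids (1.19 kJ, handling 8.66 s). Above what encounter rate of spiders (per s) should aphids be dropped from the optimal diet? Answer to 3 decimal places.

The zero-one rule: include aphids iff E₂/h₂ > λE₁/(1+λh₁). Equality gives the switch point.
λE₁h₂ = E₂ + λE₂h₁ ⇒ λ = E₂/(E₁h₂ − E₂h₁) = 1.19/(35.42 − 21.06) = 0.08289 per s.

0.083 per s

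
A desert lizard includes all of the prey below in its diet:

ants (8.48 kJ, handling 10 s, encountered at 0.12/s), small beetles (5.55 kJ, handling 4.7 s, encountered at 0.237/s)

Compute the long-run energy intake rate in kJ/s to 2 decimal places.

0.70 kJ/s

R = Σλ_iE_i / (1 + Σλ_ih_i)
Numerator: 0.12×8.48 + 0.237×5.55 = 2.333
Denominator: 1 + 0.12×10 + 0.237×4.7 = 3.314
R = 2.333/3.314 = 0.704 kJ/s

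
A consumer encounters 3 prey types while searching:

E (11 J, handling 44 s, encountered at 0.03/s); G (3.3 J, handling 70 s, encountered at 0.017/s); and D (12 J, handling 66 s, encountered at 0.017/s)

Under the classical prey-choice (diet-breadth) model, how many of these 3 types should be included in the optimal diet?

E/h in descending order: E 0.25, D 0.182, G 0.0471 J/s. The optimal diet is the largest prefix of this list for which every included type satisfies E_i/h_i > R on the types above it.
Rate on top 1: 0.1422. D: 0.182 > 0.1422 → include.
Rate on top 2: 0.1551. G: 0.0471 < 0.1551 → exclude; stop.
Optimal diet: E, D — 2 of 3 types.

2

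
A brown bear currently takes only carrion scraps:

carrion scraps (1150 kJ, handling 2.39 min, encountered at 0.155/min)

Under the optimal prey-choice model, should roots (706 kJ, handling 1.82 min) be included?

On carrion scraps alone, R = ΣλE/(1+Σλh) = 178.2/1.37 = 130.1 kJ/min.
Profitability of roots: 706/1.82 = 387.9 kJ/min.
Since 387.9 > R, including roots increases the long-run rate.

Yes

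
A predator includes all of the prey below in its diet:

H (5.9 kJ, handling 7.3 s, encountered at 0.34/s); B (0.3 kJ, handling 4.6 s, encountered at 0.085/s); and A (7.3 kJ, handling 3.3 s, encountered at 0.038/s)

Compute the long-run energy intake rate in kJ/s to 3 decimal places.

0.577 kJ/s

Energy encountered per unit search time: 0.34×5.9 + 0.085×0.3 + 0.038×7.3 = 2.309 kJ/s.
Handling time per unit search time: 0.34×7.3 + 0.085×4.6 + 0.038×3.3 = 2.998.
Rate = 2.309/(1 + 2.998) = 0.5775 kJ/s.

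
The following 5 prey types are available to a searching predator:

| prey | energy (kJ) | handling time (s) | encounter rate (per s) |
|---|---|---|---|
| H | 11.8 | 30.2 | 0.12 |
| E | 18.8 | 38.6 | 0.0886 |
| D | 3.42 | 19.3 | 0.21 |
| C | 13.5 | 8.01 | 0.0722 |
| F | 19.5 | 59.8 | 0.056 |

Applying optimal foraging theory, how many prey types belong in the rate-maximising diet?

1

Profitabilities (E/h, kJ/s): C 1.69, E 0.487, H 0.391, F 0.326, D 0.177. Add prey in this order while the next type's profitability exceeds the intake rate on those already taken.
Rate on top 1: 0.6176. E: 0.487 < 0.6176 → exclude; stop.
Optimal diet: C — 1 of 5 types.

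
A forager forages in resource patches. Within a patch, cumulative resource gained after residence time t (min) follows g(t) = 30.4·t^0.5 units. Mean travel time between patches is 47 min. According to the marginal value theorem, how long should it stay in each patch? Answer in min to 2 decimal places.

Optimal t* satisfies g'(t*) = g(t*)/(T + t*).
g'(t) = 0.5·30.4·t^-0.5. Setting 0.5·30.4·t^-0.5 = 30.4·t^0.5/(47+t) gives 0.5(47+t) = t, so 0.50·t = 0.5×47.
t* = 0.5×47/0.50 = 47 min.

47.00 min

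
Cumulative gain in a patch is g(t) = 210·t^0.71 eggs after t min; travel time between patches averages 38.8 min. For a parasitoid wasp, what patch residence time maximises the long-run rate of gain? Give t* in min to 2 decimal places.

94.99 min

Optimal t* satisfies g'(t*) = g(t*)/(T + t*).
g'(t) = 0.71·210·t^-0.29. Setting 0.71·210·t^-0.29 = 210·t^0.71/(38.8+t) gives 0.71(38.8+t) = t, so 0.29·t = 0.71×38.8.
t* = 0.71×38.8/0.29 = 94.99 min.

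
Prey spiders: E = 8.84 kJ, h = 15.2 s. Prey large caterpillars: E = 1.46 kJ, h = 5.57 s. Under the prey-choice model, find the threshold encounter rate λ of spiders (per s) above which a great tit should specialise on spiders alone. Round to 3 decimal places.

Drop large caterpillars once their profitability E₂/h₂ falls below the rate achievable on spiders alone: E₂/h₂ = λE₁/(1 + λh₁).
Solve for λ: λE₁h₂ = E₂(1 + λh₁) → λ(E₁h₂ − E₂h₁) = E₂ → λ = E₂/(E₁h₂ − E₂h₁).
λ = 1.46/(8.84×5.57 − 1.46×15.2) = 1.46/27.05 = 0.05398 per s.

0.054 per s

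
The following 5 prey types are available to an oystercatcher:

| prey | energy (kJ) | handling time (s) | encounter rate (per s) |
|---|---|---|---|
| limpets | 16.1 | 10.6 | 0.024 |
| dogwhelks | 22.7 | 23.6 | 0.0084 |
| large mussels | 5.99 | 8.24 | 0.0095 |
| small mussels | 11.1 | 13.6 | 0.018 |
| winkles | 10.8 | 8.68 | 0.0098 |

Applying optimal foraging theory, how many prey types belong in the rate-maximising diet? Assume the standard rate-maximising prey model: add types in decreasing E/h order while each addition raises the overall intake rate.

E/h in descending order: limpets 1.52, winkles 1.24, dogwhelks 0.962, small mussels 0.816, large mussels 0.727 kJ/s. The optimal diet is the largest prefix of this list for which every included type satisfies E_i/h_i > R on the types above it.
Rate on top 1: 0.308. winkles: 1.24 > 0.308 → include.
Rate on top 2: 0.3675. dogwhelks: 0.962 > 0.3675 → include.
Rate on top 3: 0.4441. small mussels: 0.816 > 0.4441 → include.
Rate on top 4: 0.4952. large mussels: 0.727 > 0.4952 → include.
Optimal diet: limpets, winkles, dogwhelks, small mussels, large mussels — 5 of 5 types.

5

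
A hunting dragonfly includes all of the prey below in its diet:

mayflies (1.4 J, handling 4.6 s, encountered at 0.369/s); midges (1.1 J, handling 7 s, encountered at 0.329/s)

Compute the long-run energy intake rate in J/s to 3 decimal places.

0.176 J/s

R = (0.369×1.4 + 0.329×1.1) / (1 + 0.369×4.6 + 0.329×7) = 0.8785/5 = 0.1757 J/s.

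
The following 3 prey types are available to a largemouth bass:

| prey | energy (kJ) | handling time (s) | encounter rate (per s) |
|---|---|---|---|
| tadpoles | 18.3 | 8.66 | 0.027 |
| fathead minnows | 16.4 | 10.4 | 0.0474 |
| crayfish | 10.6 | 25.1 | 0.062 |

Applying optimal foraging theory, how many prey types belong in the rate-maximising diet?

2

Rank by E/h (kJ/s): tadpoles 2.11, fathead minnows 1.58, crayfish 0.422. Include each in turn until the next type's E/h falls below the running intake rate.
Rate on top 1: 0.4005. fathead minnows: 1.58 > 0.4005 → include.
Rate on top 2: 0.7363. crayfish: 0.422 < 0.7363 → exclude; stop.
Optimal diet: tadpoles, fathead minnows — 2 of 3 types.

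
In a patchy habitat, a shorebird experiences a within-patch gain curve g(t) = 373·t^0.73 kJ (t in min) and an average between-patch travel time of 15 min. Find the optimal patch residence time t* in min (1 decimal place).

40.6 min

Optimal t* satisfies g'(t*) = g(t*)/(T + t*).
g'(t) = 0.73·373·t^-0.27. Setting 0.73·373·t^-0.27 = 373·t^0.73/(15+t) gives 0.73(15+t) = t, so 0.27·t = 0.73×15.
t* = 0.73×15/0.27 = 40.56 min.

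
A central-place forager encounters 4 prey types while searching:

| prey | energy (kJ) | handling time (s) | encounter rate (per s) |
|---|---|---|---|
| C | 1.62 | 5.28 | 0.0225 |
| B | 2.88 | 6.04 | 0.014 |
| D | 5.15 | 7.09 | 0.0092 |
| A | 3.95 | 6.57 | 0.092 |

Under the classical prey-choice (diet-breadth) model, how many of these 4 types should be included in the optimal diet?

4

Rank by E/h (kJ/s): D 0.726, A 0.601, B 0.477, C 0.307. Include each in turn until the next type's E/h falls below the running intake rate.
Rate on top 1: 0.04448. A: 0.601 > 0.04448 → include.
Rate on top 2: 0.246. B: 0.477 > 0.246 → include.
Rate on top 3: 0.2572. C: 0.307 > 0.2572 → include.
Optimal diet: D, A, B, C — 4 of 4 types.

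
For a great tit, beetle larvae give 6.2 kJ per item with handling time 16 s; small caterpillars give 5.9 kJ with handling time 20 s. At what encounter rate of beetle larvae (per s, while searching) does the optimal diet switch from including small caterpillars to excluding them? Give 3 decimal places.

Drop small caterpillars once their profitability E₂/h₂ falls below the rate achievable on beetle larvae alone: E₂/h₂ = λE₁/(1 + λh₁).
Solve for λ: λE₁h₂ = E₂(1 + λh₁) → λ(E₁h₂ − E₂h₁) = E₂ → λ = E₂/(E₁h₂ − E₂h₁).
λ = 5.9/(6.2×20 − 5.9×16) = 5.9/29.6 = 0.1993 per s.

0.199 per s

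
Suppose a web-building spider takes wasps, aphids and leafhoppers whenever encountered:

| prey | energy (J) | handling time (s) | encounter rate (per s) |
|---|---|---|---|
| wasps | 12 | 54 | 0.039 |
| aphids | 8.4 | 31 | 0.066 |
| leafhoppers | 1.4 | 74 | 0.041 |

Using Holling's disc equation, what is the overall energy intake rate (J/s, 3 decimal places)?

Energy encountered per unit search time: 0.039×12 + 0.066×8.4 + 0.041×1.4 = 1.08 J/s.
Handling time per unit search time: 0.039×54 + 0.066×31 + 0.041×74 = 7.186.
Rate = 1.08/(1 + 7.186) = 0.1319 J/s.

0.132 J/s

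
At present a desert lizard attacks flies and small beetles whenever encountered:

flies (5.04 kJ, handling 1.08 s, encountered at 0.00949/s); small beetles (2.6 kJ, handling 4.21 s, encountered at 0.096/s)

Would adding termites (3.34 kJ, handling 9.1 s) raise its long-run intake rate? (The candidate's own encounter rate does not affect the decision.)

Yes

On flies and small beetles alone, R = ΣλE/(1+Σλh) = 0.2974/1.414 = 0.2103 kJ/s.
Profitability of termites: 3.34/9.1 = 0.367 kJ/s.
Since 0.367 > R, including termites increases the long-run rate.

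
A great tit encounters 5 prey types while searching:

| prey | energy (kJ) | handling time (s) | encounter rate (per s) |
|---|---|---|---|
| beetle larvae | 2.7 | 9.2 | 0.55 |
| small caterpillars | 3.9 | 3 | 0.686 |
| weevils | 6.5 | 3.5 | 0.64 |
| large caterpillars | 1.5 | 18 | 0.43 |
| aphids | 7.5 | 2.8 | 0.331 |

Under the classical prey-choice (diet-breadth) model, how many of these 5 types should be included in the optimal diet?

2

Profitabilities (E/h, kJ/s): aphids 2.68, weevils 1.86, small caterpillars 1.3, beetle larvae 0.293, large caterpillars 0.0833. Add prey in this order while the next type's profitability exceeds the intake rate on those already taken.
Rate on top 1: 1.288. weevils: 1.86 > 1.288 → include.
Rate on top 2: 1.594. small caterpillars: 1.3 < 1.594 → exclude; stop.
Optimal diet: aphids, weevils — 2 of 5 types.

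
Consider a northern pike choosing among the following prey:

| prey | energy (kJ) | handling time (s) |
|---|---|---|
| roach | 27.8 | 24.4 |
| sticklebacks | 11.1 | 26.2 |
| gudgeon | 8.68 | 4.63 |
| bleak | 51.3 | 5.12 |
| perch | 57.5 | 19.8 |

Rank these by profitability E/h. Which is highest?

bleak

In descending order of E/h:
bleak: 51.3/5.12 = 10 kJ/s
perch: 57.5/19.8 = 2.9 kJ/s
gudgeon: 8.68/4.63 = 1.87 kJ/s
roach: 27.8/24.4 = 1.14 kJ/s
sticklebacks: 11.1/26.2 = 0.424 kJ/s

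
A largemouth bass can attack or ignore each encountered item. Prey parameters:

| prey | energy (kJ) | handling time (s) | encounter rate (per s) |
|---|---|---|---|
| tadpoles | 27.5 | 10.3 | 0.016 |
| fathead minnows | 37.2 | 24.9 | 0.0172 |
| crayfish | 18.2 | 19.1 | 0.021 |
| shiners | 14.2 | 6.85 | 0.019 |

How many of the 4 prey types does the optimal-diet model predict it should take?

4

Profitabilities (E/h, kJ/s): tadpoles 2.67, shiners 2.07, fathead minnows 1.49, crayfish 0.953. Add prey in this order while the next type's profitability exceeds the intake rate on those already taken.
Rate on top 1: 0.3777. shiners: 2.07 > 0.3777 → include.
Rate on top 2: 0.5481. fathead minnows: 1.49 > 0.5481 → include.
Rate on top 3: 0.7832. crayfish: 0.953 > 0.7832 → include.
Optimal diet: tadpoles, shiners, fathead minnows, crayfish — 4 of 4 types.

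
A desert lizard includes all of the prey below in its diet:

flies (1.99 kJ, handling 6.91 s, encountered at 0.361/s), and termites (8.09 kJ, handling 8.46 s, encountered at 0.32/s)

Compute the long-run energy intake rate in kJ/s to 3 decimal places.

0.533 kJ/s

Energy encountered per unit search time: 0.361×1.99 + 0.32×8.09 = 3.307 kJ/s.
Handling time per unit search time: 0.361×6.91 + 0.32×8.46 = 5.202.
Rate = 3.307/(1 + 5.202) = 0.5333 kJ/s.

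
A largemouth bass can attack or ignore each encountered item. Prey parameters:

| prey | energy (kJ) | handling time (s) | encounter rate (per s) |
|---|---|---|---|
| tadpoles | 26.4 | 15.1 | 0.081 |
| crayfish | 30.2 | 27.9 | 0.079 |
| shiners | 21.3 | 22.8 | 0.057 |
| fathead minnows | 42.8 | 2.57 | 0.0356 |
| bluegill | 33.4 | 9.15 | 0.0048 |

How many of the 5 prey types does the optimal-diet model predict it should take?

3

Profitabilities (E/h, kJ/s): fathead minnows 16.7, bluegill 3.65, tadpoles 1.75, crayfish 1.08, shiners 0.934. Add prey in this order while the next type's profitability exceeds the intake rate on those already taken.
Rate on top 1: 1.396. bluegill: 3.65 > 1.396 → include.
Rate on top 2: 1.483. tadpoles: 1.75 > 1.483 → include.
Rate on top 3: 1.621. crayfish: 1.08 < 1.621 → exclude; stop.
Optimal diet: fathead minnows, bluegill, tadpoles — 3 of 5 types.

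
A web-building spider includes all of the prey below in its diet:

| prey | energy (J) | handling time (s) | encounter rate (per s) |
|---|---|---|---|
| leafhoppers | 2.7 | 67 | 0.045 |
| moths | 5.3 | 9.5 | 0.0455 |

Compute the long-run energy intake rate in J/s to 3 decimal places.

0.082 J/s

Energy encountered per unit search time: 0.045×2.7 + 0.0455×5.3 = 0.3626 J/s.
Handling time per unit search time: 0.045×67 + 0.0455×9.5 = 3.447.
Rate = 0.3626/(1 + 3.447) = 0.08154 J/s.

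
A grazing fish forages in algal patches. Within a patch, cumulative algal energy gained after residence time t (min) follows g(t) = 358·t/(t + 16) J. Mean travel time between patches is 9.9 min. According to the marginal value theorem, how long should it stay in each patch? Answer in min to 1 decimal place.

12.6 min

By the marginal value theorem, leave when the instantaneous gain rate g'(t) equals the habitat-wide average g(t)/(T + t).
g'(t) = 358·16/(t + 16)². Setting 358·16/(t+16)² = 358t/[(t+16)(9.9+t)] gives 16(9.9+t) = t(t+16), so t² = 16×9.9 = 158.4.
t* = √158.4 = 12.59 min.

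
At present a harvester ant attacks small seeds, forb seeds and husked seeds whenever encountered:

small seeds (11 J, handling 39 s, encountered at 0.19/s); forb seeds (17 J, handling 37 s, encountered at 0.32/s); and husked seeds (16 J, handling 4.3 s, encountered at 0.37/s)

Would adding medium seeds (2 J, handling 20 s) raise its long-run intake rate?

Intake rate on the current diet: R = (0.19×11 + 0.32×17 + 0.37×16) / (1 + 0.19×39 + 0.32×37 + 0.37×4.3) = 13.45/21.84 = 0.6158 J/s.
medium seeds: E/h = 2/20 = 0.1 J/s.
0.1 < 0.6158, so adding medium seeds would lower the average — exclude it.

No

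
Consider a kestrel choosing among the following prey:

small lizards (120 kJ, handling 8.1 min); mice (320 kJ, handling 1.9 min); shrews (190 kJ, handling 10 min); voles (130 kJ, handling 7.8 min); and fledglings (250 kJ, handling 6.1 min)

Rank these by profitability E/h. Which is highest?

mice

Profitability E/h (kJ/min): small lizards = 120/8.1 = 14.8, mice = 320/1.9 = 168, shrews = 190/10 = 19, voles = 130/7.8 = 16.7, fledglings = 250/6.1 = 41.
Ranked: mice > fledglings > shrews > voles > small lizards.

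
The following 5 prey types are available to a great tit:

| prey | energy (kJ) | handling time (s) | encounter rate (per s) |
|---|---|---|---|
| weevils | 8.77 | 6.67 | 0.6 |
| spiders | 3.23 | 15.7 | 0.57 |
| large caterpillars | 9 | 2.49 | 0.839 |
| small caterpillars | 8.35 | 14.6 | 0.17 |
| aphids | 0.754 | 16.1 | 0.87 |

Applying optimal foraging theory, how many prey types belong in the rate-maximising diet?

Profitabilities (E/h, kJ/s): large caterpillars 3.61, weevils 1.31, small caterpillars 0.572, spiders 0.206, aphids 0.0468. Add prey in this order while the next type's profitability exceeds the intake rate on those already taken.
Rate on top 1: 2.444. weevils: 1.31 < 2.444 → exclude; stop.
Optimal diet: large caterpillars — 1 of 5 types.

1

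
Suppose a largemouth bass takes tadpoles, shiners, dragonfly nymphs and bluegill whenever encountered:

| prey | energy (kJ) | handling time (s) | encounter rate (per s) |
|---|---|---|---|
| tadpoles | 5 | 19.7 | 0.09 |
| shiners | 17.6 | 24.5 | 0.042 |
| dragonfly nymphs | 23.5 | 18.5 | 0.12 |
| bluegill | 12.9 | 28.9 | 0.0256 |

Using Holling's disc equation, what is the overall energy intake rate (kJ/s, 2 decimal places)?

0.64 kJ/s

R = (0.09×5 + 0.042×17.6 + 0.12×23.5 + 0.0256×12.9) / (1 + 0.09×19.7 + 0.042×24.5 + 0.12×18.5 + 0.0256×28.9) = 4.339/6.762 = 0.6418 kJ/s.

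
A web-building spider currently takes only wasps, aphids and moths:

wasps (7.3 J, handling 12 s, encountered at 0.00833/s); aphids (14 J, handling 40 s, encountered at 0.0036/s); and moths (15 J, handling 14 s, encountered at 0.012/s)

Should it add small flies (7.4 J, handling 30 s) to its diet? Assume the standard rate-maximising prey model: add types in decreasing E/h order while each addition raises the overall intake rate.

Current rate: (0.00833×7.3 + 0.0036×14 + 0.012×15)/(1 + 0.00833×12 + 0.0036×40 + 0.012×14) = 0.2062 J/s.
Profitability of small flies: 7.4/30 = 0.2467 J/s.
0.2467 > 0.2062, so adding small flies raises the average — include it.

Yes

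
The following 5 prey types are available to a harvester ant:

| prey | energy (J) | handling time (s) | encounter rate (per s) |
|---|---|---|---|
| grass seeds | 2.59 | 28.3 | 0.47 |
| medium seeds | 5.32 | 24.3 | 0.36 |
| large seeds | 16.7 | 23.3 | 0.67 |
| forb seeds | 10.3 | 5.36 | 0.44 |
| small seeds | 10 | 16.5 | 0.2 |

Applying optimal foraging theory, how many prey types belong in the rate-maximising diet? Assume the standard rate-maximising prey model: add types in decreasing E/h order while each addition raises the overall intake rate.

E/h in descending order: forb seeds 1.92, large seeds 0.717, small seeds 0.606, medium seeds 0.219, grass seeds 0.0915 J/s. The optimal diet is the largest prefix of this list for which every included type satisfies E_i/h_i > R on the types above it.
Rate on top 1: 1.349. large seeds: 0.717 < 1.349 → exclude; stop.
Optimal diet: forb seeds — 1 of 5 types.

1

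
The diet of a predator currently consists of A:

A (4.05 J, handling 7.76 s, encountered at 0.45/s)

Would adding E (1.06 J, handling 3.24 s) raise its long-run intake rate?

No

On A alone, R = ΣλE/(1+Σλh) = 1.823/4.492 = 0.4057 J/s.
E: E/h = 1.06/3.24 = 0.3272 J/s.
0.3272 < 0.4057, so adding E would lower the average — exclude it.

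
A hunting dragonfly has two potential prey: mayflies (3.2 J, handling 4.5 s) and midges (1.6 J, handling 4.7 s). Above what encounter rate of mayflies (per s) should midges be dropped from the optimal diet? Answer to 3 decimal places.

0.204 per s

The zero-one rule: include midges iff E₂/h₂ > λE₁/(1+λh₁). Equality gives the switch point.
λE₁h₂ = E₂ + λE₂h₁ ⇒ λ = E₂/(E₁h₂ − E₂h₁) = 1.6/(15.04 − 7.2) = 0.2041 per s.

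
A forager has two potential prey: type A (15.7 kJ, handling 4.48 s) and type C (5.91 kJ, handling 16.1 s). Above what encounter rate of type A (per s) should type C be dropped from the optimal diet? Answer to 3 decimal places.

At the threshold, the rate on type A alone equals the profitability of type C: λ·15.7/(1 + λ·4.48) = 5.91/16.1 = 0.3671.
Rearranging, λ(15.7 − 0.3671×4.48) = 0.3671, so λ = 0.3671/14.06 = 0.02612 per s.

0.026 per s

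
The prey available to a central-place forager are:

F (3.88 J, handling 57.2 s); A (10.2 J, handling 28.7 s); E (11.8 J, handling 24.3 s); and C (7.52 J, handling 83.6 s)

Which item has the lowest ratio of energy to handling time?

Profitability E/h (J/s): F = 3.88/57.2 = 0.0678, A = 10.2/28.7 = 0.355, E = 11.8/24.3 = 0.486, C = 7.52/83.6 = 0.09.
Ranked: E > A > C > F.

F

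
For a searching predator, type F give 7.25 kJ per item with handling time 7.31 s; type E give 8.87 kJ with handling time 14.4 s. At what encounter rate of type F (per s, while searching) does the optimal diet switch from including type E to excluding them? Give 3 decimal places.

At the threshold, the rate on type F alone equals the profitability of type E: λ·7.25/(1 + λ·7.31) = 8.87/14.4 = 0.616.
Rearranging, λ(7.25 − 0.616×7.31) = 0.616, so λ = 0.616/2.747 = 0.2242 per s.

0.224 per s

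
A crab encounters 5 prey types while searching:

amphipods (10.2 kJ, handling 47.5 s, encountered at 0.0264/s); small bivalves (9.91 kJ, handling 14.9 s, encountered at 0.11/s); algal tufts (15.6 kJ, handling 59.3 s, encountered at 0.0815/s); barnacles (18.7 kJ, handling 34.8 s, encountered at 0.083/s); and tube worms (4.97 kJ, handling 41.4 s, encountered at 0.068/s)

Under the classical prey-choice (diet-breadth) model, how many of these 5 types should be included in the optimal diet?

E/h in descending order: small bivalves 0.665, barnacles 0.537, algal tufts 0.263, amphipods 0.215, tube worms 0.12 kJ/s. The optimal diet is the largest prefix of this list for which every included type satisfies E_i/h_i > R on the types above it.
Rate on top 1: 0.4131. barnacles: 0.537 > 0.4131 → include.
Rate on top 2: 0.478. algal tufts: 0.263 < 0.478 → exclude; stop.
Optimal diet: small bivalves, barnacles — 2 of 5 types.

2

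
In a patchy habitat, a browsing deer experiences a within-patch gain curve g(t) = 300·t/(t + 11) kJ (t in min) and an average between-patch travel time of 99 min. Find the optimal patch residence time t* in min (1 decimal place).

Optimal t* satisfies g'(t*) = g(t*)/(T + t*).
g'(t) = 300·11/(t + 11)². Setting 300·11/(t+11)² = 300t/[(t+11)(99+t)] gives 11(99+t) = t(t+11), so t² = 11×99 = 1089.
t* = √1089 = 33 min.

33.0 min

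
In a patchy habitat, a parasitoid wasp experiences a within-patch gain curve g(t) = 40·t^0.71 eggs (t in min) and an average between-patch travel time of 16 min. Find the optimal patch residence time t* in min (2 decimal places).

39.17 min

By the marginal value theorem, leave when the instantaneous gain rate g'(t) equals the habitat-wide average g(t)/(T + t).
g'(t) = 0.71·40·t^-0.29. Setting 0.71·40·t^-0.29 = 40·t^0.71/(16+t) gives 0.71(16+t) = t, so 0.29·t = 0.71×16.
t* = 0.71×16/0.29 = 39.17 min.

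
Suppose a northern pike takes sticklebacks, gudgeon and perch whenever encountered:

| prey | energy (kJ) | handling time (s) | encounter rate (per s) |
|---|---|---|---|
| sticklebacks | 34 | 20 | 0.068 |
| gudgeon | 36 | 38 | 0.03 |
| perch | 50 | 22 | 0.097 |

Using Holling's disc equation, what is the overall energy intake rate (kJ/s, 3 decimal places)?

R = (0.068×34 + 0.03×36 + 0.097×50) / (1 + 0.068×20 + 0.03×38 + 0.097×22) = 8.242/5.634 = 1.463 kJ/s.

1.463 kJ/s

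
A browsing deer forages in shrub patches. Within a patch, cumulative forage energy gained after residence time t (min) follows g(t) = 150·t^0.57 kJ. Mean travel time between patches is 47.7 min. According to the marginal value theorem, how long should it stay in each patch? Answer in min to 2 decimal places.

63.23 min

Maximise g(t)/(T+t): set derivative to zero → g'(t)(T+t) = g(t).
g'(t) = 0.57·150·t^-0.43. Setting 0.57·150·t^-0.43 = 150·t^0.57/(47.7+t) gives 0.57(47.7+t) = t, so 0.43·t = 0.57×47.7.
t* = 0.57×47.7/0.43 = 63.23 min.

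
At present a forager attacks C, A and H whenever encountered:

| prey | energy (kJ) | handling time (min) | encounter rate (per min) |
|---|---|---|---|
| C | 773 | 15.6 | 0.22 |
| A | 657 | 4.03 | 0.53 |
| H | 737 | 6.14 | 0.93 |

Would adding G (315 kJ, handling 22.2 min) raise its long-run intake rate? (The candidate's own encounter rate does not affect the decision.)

On C, A and H alone, R = ΣλE/(1+Σλh) = 1204/12.28 = 98.03 kJ/min.
G: E/h = 315/22.2 = 14.19 kJ/min.
14.19 < 98.03, so adding G would lower the average — exclude it.

No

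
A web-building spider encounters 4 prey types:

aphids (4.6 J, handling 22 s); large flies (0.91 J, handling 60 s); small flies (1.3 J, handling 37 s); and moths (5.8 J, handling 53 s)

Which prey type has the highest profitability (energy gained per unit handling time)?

aphids

In descending order of E/h:
aphids: 4.6/22 = 0.209 J/s
moths: 5.8/53 = 0.109 J/s
small flies: 1.3/37 = 0.0351 J/s
large flies: 0.91/60 = 0.0152 J/s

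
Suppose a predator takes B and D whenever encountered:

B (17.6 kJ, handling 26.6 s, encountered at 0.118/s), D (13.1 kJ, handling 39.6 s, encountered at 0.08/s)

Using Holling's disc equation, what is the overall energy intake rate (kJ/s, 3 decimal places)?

R = Σλ_iE_i / (1 + Σλ_ih_i)
Numerator: 0.118×17.6 + 0.08×13.1 = 3.125
Denominator: 1 + 0.118×26.6 + 0.08×39.6 = 7.307
R = 3.125/7.307 = 0.4277 kJ/s

0.428 kJ/s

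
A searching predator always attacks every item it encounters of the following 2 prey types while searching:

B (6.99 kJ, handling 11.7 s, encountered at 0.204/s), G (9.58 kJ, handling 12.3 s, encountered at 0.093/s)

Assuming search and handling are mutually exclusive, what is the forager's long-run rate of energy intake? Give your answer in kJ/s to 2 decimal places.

R = Σλ_iE_i / (1 + Σλ_ih_i)
Numerator: 0.204×6.99 + 0.093×9.58 = 2.317
Denominator: 1 + 0.204×11.7 + 0.093×12.3 = 4.531
R = 2.317/4.531 = 0.5114 kJ/s

0.51 kJ/s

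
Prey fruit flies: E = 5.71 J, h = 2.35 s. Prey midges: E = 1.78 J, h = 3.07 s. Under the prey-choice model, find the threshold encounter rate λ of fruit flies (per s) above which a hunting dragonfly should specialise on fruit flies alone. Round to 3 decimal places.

0.133 per s

Drop midges once their profitability E₂/h₂ falls below the rate achievable on fruit flies alone: E₂/h₂ = λE₁/(1 + λh₁).
Solve for λ: λE₁h₂ = E₂(1 + λh₁) → λ(E₁h₂ − E₂h₁) = E₂ → λ = E₂/(E₁h₂ − E₂h₁).
λ = 1.78/(5.71×3.07 − 1.78×2.35) = 1.78/13.35 = 0.1334 per s.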